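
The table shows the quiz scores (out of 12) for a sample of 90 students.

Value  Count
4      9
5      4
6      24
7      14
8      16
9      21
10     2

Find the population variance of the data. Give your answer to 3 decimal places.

Values: 4, 5, 6, 7, 8, 9, 10
n = 90, Σfx = 635, mean = 7.0556
Σfx² = 4719
Σf(x − x̄)² = Σfx² − (Σfx)²/n = 4719 − 635²/90 = 238.7222
Population variance = 238.7222 / 90 = 2.6525

2.652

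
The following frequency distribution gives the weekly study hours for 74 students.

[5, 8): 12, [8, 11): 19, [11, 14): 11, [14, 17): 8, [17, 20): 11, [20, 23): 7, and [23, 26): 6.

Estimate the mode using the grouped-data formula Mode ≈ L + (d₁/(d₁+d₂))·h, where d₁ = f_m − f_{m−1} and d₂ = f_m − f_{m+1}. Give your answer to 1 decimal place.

9.4

Modal class: [8, 11) (highest frequency 19).
d₁ = 19 − 12 = 7, d₂ = 19 − 11 = 8
Mode ≈ 8 + (7/(7+8)) × 3 = 8 + 1.4000 = 9.4000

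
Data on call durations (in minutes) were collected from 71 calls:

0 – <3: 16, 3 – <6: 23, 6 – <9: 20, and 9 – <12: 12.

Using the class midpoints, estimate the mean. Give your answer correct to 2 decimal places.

Midpoints: 1.5, 4.5, 7.5, 10.5
Σfm = 16×1.5 + 23×4.5 + 20×7.5 + 12×10.5 = 403.5
n = Σf = 71
Mean = 403.5 / 71 = 5.6831

5.68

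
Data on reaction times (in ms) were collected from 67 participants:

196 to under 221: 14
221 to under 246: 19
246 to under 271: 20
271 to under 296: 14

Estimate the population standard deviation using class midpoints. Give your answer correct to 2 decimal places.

Midpoints: 208.5, 233.5, 258.5, 283.5
n = 67, Σfm = 16494.5, mean = 246.1866
Σfm² = 4106190.75
Σf(m − x̄)² = Σfm² − (Σfm)²/n = 4106190.75 − 16494.5²/67 = 45466.4179
Population variance = 45466.4179 / 67 = 678.6033
Standard deviation = √678.6033 = 26.0500

26.05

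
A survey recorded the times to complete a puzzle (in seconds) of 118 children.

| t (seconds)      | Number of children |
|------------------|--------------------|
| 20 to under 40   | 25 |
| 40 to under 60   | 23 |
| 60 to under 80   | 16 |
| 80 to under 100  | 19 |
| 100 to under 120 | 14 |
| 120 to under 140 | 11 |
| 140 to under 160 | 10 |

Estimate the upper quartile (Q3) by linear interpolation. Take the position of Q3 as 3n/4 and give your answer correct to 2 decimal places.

Cumulative frequencies: 25, 48, 64, 83, 97, 108, 118
n = 118; position = 3n/4 = 88.5.
This falls in the class 100 to under 120: L = 100, F = 83, f = 14, h = 20.
Upper quartile ≈ 100 + ((88.5 − 83) / 14) × 20 = 107.8571

107.86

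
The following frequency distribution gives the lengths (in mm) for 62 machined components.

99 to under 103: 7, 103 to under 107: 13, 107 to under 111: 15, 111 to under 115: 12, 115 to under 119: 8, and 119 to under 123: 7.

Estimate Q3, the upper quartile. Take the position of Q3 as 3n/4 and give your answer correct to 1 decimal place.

114.8

Cumulative frequencies: 7, 20, 35, 47, 55, 62
n = 62; position = 3n/4 = 46.5.
This falls in the class 111 to under 115: L = 111, F = 35, f = 12, h = 4.
Upper quartile ≈ 111 + ((46.5 − 35) / 12) × 4 = 114.8333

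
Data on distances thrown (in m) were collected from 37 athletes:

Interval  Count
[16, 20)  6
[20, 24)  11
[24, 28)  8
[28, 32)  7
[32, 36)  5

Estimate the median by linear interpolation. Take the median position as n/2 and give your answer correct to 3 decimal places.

24.750

Cumulative frequencies: 6, 17, 25, 32, 37
n = 37; position = n/2 = 18.5.
This falls in the class [24, 28): L = 24, F = 17, f = 8, h = 4.
Median ≈ 24 + ((18.5 − 17) / 8) × 4 = 24.7500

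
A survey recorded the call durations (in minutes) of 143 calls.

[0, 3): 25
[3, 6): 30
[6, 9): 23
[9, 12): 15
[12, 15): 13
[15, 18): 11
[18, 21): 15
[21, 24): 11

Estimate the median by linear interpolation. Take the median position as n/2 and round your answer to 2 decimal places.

Cumulative frequencies: 25, 55, 78, 93, 106, 117, 132, 143
n = 143; position = n/2 = 71.5.
This falls in the class [6, 9): L = 6, F = 55, f = 23, h = 3.
Median ≈ 6 + ((71.5 − 55) / 23) × 3 = 8.1522

8.15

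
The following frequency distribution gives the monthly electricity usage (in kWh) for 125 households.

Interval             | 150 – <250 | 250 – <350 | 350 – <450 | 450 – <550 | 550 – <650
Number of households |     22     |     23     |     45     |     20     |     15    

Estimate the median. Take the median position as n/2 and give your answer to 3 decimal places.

Cumulative frequencies: 22, 45, 90, 110, 125
n = 125; position = n/2 = 62.5.
This falls in the class 350 – <450: L = 350, F = 45, f = 45, h = 100.
Median ≈ 350 + ((62.5 − 45) / 45) × 100 = 388.8889

388.889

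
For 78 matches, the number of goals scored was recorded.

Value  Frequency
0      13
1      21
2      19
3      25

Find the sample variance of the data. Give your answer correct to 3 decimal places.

1.192

Values: 0, 1, 2, 3
n = 78, Σfx = 134, mean = 1.7179
Σfx² = 322
Σf(x − x̄)² = Σfx² − (Σfx)²/n = 322 − 134²/78 = 91.7949
Sample variance = 91.7949 / 77 = 1.1921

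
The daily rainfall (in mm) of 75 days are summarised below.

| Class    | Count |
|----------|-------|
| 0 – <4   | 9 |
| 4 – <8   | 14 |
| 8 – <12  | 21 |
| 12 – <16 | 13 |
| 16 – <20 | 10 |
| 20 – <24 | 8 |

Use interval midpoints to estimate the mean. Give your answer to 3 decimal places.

Midpoints: 2, 6, 10, 14, 18, 22
Σfm = 9×2 + 14×6 + 21×10 + 13×14 + 10×18 + 8×22 = 850
n = Σf = 75
Mean = 850 / 75 = 11.3333

11.333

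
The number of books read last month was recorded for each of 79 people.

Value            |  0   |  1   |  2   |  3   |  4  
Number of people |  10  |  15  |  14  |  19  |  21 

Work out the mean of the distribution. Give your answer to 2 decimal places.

2.33

Values: 0, 1, 2, 3, 4
Σfx = 10×0 + 15×1 + 14×2 + 19×3 + 21×4 = 184
n = Σf = 79
Mean = 184 / 79 = 2.3291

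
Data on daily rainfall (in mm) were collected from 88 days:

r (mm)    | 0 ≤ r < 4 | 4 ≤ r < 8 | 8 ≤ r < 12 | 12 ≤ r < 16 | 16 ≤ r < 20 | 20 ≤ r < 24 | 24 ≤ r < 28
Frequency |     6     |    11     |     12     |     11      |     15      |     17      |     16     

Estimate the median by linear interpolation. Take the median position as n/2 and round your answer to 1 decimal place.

17.1

Cumulative frequencies: 6, 17, 29, 40, 55, 72, 88
n = 88; position = n/2 = 44.
This falls in the class 16 ≤ r < 20: L = 16, F = 40, f = 15, h = 4.
Median ≈ 16 + ((44 − 40) / 15) × 4 = 17.0667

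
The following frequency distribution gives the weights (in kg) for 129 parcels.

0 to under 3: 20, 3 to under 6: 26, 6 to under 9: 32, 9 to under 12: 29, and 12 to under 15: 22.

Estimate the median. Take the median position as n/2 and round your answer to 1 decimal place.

7.7

Cumulative frequencies: 20, 46, 78, 107, 129
n = 129; position = n/2 = 64.5.
This falls in the class 6 to under 9: L = 6, F = 46, f = 32, h = 3.
Median ≈ 6 + ((64.5 − 46) / 32) × 3 = 7.7344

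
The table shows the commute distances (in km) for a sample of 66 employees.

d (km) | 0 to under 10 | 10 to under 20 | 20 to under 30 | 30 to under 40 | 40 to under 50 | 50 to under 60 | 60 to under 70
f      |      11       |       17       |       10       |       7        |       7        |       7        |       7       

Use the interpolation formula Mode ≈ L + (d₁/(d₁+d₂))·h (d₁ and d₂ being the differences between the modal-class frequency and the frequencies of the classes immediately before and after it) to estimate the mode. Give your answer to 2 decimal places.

Modal class: 10 to under 20 (highest frequency 17).
d₁ = 17 − 11 = 6, d₂ = 17 − 10 = 7
Mode ≈ 10 + (6/(6+7)) × 10 = 10 + 4.6154 = 14.6154

14.62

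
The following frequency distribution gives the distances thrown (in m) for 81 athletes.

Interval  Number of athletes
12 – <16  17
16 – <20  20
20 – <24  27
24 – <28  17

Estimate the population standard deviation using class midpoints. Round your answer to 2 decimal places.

4.17

Midpoints: 14, 18, 22, 26
n = 81, Σfm = 1634, mean = 20.1728
Σfm² = 34372
Σf(m − x̄)² = Σfm² − (Σfm)²/n = 34372 − 1634²/81 = 1409.5802
Population variance = 1409.5802 / 81 = 17.4022
Standard deviation = √17.4022 = 4.1716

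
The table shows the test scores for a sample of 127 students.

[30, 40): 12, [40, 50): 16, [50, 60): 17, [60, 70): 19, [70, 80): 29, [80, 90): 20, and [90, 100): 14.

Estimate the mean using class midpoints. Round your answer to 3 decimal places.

Midpoints: 35, 45, 55, 65, 75, 85, 95
Σfm = 12×35 + 16×45 + 17×55 + 19×65 + 29×75 + 20×85 + 14×95 = 8515
n = Σf = 127
Mean = 8515 / 127 = 67.0472

67.047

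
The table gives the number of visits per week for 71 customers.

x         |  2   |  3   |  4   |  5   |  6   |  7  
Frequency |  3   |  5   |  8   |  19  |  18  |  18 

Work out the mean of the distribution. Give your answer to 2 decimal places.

Values: 2, 3, 4, 5, 6, 7
Σfx = 3×2 + 5×3 + 8×4 + 19×5 + 18×6 + 18×7 = 382
n = Σf = 71
Mean = 382 / 71 = 5.3803

5.38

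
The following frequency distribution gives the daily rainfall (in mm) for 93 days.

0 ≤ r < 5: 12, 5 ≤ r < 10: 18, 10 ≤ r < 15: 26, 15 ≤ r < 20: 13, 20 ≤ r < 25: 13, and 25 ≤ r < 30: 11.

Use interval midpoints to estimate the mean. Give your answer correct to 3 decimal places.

14.113

Midpoints: 2.5, 7.5, 12.5, 17.5, 22.5, 27.5
Σfm = 12×2.5 + 18×7.5 + 26×12.5 + 13×17.5 + 13×22.5 + 11×27.5 = 1312.5
n = Σf = 93
Mean = 1312.5 / 93 = 14.1129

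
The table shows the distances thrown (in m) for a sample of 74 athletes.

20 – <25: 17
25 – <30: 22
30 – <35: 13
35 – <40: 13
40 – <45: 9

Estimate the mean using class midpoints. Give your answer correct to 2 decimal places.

Midpoints: 22.5, 27.5, 32.5, 37.5, 42.5
Σfm = 17×22.5 + 22×27.5 + 13×32.5 + 13×37.5 + 9×42.5 = 2280
n = Σf = 74
Mean = 2280 / 74 = 30.8108

30.81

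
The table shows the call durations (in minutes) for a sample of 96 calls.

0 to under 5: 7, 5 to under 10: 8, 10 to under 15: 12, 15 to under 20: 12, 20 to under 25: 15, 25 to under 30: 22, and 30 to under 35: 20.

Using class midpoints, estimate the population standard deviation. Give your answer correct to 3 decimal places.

9.395

Midpoints: 2.5, 7.5, 12.5, 17.5, 22.5, 27.5, 32.5
n = 96, Σfm = 2030, mean = 21.1458
Σfm² = 51400
Σf(m − x̄)² = Σfm² − (Σfm)²/n = 51400 − 2030²/96 = 8473.9583
Population variance = 8473.9583 / 96 = 88.2704
Standard deviation = √88.2704 = 9.3952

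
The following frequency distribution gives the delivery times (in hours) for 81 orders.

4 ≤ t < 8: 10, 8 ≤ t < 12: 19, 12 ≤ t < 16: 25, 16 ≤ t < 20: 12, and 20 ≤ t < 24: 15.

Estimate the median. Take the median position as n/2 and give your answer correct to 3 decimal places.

Cumulative frequencies: 10, 29, 54, 66, 81
n = 81; position = n/2 = 40.5.
This falls in the class 12 ≤ t < 16: L = 12, F = 29, f = 25, h = 4.
Median ≈ 12 + ((40.5 − 29) / 25) × 4 = 13.8400

13.840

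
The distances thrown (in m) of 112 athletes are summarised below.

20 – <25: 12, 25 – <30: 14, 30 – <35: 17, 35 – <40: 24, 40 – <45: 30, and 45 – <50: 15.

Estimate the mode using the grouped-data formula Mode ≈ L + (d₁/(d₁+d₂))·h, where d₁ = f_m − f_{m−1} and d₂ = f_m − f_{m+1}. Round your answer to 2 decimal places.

41.43

Modal class: 40 – <45 (highest frequency 30).
d₁ = 30 − 24 = 6, d₂ = 30 − 15 = 15
Mode ≈ 40 + (6/(6+15)) × 5 = 40 + 1.4286 = 41.4286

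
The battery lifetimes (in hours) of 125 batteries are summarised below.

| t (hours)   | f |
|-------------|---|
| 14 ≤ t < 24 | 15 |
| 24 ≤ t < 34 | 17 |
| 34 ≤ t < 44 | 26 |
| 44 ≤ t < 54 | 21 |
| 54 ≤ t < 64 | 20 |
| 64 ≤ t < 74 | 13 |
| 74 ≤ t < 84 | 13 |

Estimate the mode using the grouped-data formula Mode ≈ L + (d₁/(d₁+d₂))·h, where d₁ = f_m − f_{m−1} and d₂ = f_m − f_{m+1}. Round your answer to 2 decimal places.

40.43

Modal class: 34 ≤ t < 44 (highest frequency 26).
d₁ = 26 − 17 = 9, d₂ = 26 − 21 = 5
Mode ≈ 34 + (9/(9+5)) × 10 = 34 + 6.4286 = 40.4286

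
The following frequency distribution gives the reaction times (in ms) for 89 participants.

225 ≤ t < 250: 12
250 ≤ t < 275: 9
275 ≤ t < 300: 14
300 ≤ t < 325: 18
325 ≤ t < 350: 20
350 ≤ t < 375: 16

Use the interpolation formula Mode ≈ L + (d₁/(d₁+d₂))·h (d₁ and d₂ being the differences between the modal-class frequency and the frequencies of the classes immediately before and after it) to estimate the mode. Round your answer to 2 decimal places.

333.33

Modal class: 325 ≤ t < 350 (highest frequency 20).
d₁ = 20 − 18 = 2, d₂ = 20 − 16 = 4
Mode ≈ 325 + (2/(2+4)) × 25 = 325 + 8.3333 = 333.3333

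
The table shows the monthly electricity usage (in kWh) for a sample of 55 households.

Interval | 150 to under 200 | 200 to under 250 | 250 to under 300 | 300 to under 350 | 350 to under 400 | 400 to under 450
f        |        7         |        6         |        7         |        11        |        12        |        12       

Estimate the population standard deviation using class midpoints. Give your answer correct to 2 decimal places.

83.59

Midpoints: 175, 225, 275, 325, 375, 425
n = 55, Σfm = 17675, mean = 321.3636
Σfm² = 6064375
Σf(m − x̄)² = Σfm² − (Σfm)²/n = 6064375 − 17675²/55 = 384272.7273
Population variance = 384272.7273 / 55 = 6986.7769
Standard deviation = √6986.7769 = 83.5869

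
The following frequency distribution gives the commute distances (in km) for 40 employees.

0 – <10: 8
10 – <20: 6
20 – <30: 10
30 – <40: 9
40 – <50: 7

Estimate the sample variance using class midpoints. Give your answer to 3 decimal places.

Midpoints: 5, 15, 25, 35, 45
n = 40, Σfm = 1010, mean = 25.2500
Σfm² = 33000
Σf(m − x̄)² = Σfm² − (Σfm)²/n = 33000 − 1010²/40 = 7497.5000
Sample variance = 7497.5000 / 39 = 192.2436

192.244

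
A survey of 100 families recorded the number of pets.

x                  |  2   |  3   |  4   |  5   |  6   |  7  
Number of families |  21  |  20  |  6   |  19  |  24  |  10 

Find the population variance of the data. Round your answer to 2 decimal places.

Values: 2, 3, 4, 5, 6, 7
n = 100, Σfx = 435, mean = 4.3500
Σfx² = 2189
Σf(x − x̄)² = Σfx² − (Σfx)²/n = 2189 − 435²/100 = 296.7500
Population variance = 296.7500 / 100 = 2.9675

2.97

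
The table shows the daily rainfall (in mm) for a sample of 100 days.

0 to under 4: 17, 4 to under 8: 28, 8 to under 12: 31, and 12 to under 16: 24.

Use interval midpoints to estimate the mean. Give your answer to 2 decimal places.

8.48

Midpoints: 2, 6, 10, 14
Σfm = 17×2 + 28×6 + 31×10 + 24×14 = 848
n = Σf = 100
Mean = 848 / 100 = 8.4800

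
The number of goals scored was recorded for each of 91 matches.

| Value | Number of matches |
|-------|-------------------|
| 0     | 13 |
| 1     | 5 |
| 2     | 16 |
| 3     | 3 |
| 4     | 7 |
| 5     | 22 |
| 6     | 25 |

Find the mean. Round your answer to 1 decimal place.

3.7

Values: 0, 1, 2, 3, 4, 5, 6
Σfx = 13×0 + 5×1 + 16×2 + 3×3 + 7×4 + 22×5 + 25×6 = 334
n = Σf = 91
Mean = 334 / 91 = 3.6703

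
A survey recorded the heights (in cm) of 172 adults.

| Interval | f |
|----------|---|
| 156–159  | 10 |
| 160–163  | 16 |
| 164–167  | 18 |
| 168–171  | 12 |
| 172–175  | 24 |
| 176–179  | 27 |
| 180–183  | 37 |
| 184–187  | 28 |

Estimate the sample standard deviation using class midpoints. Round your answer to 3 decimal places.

8.657

Midpoints: 157.5, 161.5, 165.5, 169.5, 173.5, 177.5, 181.5, 185.5
n = 172, Σfm = 30038, mean = 174.6395
Σfm² = 5258639
Σf(m − x̄)² = Σfm² − (Σfm)²/n = 5258639 − 30038²/172 = 12816.6512
Sample variance = 12816.6512 / 171 = 74.9512
Standard deviation = √74.9512 = 8.6574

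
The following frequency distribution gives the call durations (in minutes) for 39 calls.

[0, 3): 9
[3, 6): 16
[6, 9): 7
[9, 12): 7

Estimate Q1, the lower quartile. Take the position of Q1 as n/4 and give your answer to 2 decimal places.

Cumulative frequencies: 9, 25, 32, 39
n = 39; position = n/4 = 9.75.
This falls in the class [3, 6): L = 3, F = 9, f = 16, h = 3.
Lower quartile ≈ 3 + ((9.75 − 9) / 16) × 3 = 3.1406

3.14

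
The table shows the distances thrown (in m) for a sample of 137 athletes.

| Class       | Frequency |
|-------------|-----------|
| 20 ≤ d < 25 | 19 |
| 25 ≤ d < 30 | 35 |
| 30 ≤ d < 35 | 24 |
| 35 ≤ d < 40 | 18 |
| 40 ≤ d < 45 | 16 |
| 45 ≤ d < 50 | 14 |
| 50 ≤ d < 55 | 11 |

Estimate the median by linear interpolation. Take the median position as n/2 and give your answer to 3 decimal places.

Cumulative frequencies: 19, 54, 78, 96, 112, 126, 137
n = 137; position = n/2 = 68.5.
This falls in the class 30 ≤ d < 35: L = 30, F = 54, f = 24, h = 5.
Median ≈ 30 + ((68.5 − 54) / 24) × 5 = 33.0208

33.021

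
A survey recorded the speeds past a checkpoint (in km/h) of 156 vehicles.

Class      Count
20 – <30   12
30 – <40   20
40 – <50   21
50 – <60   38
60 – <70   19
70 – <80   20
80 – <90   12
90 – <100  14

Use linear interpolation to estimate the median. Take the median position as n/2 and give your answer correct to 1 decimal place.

Cumulative frequencies: 12, 32, 53, 91, 110, 130, 142, 156
n = 156; position = n/2 = 78.
This falls in the class 50 – <60: L = 50, F = 53, f = 38, h = 10.
Median ≈ 50 + ((78 − 53) / 38) × 10 = 56.5789

56.6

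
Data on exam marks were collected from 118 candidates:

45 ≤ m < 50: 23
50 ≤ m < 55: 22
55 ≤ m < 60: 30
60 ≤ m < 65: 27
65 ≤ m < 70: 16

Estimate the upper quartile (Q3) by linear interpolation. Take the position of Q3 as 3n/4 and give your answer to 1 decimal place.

62.5

Cumulative frequencies: 23, 45, 75, 102, 118
n = 118; position = 3n/4 = 88.5.
This falls in the class 60 ≤ m < 65: L = 60, F = 75, f = 27, h = 5.
Upper quartile ≈ 60 + ((88.5 − 75) / 27) × 5 = 62.5000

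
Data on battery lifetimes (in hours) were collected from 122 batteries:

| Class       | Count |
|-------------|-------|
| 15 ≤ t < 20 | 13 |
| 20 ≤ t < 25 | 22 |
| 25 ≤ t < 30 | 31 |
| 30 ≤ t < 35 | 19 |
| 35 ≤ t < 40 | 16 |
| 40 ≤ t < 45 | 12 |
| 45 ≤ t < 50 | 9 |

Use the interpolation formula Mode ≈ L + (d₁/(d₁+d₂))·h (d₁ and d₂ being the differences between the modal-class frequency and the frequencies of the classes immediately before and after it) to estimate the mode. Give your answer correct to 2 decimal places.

Modal class: 25 ≤ t < 30 (highest frequency 31).
d₁ = 31 − 22 = 9, d₂ = 31 − 19 = 12
Mode ≈ 25 + (9/(9+12)) × 5 = 25 + 2.1429 = 27.1429

27.14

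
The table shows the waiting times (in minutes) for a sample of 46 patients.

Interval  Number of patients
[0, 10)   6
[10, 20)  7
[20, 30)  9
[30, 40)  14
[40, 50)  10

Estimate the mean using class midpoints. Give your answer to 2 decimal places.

28.26

Midpoints: 5, 15, 25, 35, 45
Σfm = 6×5 + 7×15 + 9×25 + 14×35 + 10×45 = 1300
n = Σf = 46
Mean = 1300 / 46 = 28.2609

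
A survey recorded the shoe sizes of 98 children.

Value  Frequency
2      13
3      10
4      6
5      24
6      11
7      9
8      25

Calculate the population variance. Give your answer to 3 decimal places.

Values: 2, 3, 4, 5, 6, 7, 8
n = 98, Σfx = 529, mean = 5.3980
Σfx² = 3275
Σf(x − x̄)² = Σfx² − (Σfx)²/n = 3275 − 529²/98 = 419.4796
Population variance = 419.4796 / 98 = 4.2804

4.280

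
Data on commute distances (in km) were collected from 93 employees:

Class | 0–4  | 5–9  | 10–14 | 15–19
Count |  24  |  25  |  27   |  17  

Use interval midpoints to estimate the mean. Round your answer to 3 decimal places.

Midpoints: 2, 7, 12, 17
Σfm = 24×2 + 25×7 + 27×12 + 17×17 = 836
n = Σf = 93
Mean = 836 / 93 = 8.9892

8.989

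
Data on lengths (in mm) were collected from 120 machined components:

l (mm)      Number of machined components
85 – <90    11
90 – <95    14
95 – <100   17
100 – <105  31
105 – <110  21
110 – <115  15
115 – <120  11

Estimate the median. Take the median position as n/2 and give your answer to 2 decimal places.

Cumulative frequencies: 11, 25, 42, 73, 94, 109, 120
n = 120; position = n/2 = 60.
This falls in the class 100 – <105: L = 100, F = 42, f = 31, h = 5.
Median ≈ 100 + ((60 − 42) / 31) × 5 = 102.9032

102.90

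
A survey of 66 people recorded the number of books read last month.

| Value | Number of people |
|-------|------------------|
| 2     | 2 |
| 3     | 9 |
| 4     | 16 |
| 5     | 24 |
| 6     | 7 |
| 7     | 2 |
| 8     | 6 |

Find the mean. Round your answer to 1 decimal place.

Values: 2, 3, 4, 5, 6, 7, 8
Σfx = 2×2 + 9×3 + 16×4 + 24×5 + 7×6 + 2×7 + 6×8 = 319
n = Σf = 66
Mean = 319 / 66 = 4.8333

4.8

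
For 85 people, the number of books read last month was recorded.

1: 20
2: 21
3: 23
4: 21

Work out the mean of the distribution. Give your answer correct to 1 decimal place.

Values: 1, 2, 3, 4
Σfx = 20×1 + 21×2 + 23×3 + 21×4 = 215
n = Σf = 85
Mean = 215 / 85 = 2.5294

2.5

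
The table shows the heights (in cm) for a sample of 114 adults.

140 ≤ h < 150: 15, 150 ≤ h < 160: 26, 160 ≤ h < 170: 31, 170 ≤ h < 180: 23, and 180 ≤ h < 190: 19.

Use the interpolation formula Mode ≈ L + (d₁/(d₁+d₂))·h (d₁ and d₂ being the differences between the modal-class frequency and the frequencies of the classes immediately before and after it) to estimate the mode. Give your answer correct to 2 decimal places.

Modal class: 160 ≤ h < 170 (highest frequency 31).
d₁ = 31 − 26 = 5, d₂ = 31 − 23 = 8
Mode ≈ 160 + (5/(5+8)) × 10 = 160 + 3.8462 = 163.8462

163.85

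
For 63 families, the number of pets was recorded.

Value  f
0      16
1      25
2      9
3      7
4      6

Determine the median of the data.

Cumulative frequencies: 16, 41, 50, 57, 63
n = 63, so the median is the value in position (n+1)/2 = 32.
Position 32 falls at value 1.

1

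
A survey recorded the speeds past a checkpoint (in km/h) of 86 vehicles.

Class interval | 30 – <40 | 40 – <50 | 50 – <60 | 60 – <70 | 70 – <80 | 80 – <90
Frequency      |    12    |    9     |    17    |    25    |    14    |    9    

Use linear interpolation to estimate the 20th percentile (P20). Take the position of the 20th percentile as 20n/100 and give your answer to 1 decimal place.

Cumulative frequencies: 12, 21, 38, 63, 77, 86
n = 86; position = 20n/100 = 17.2.
This falls in the class 40 – <50: L = 40, F = 12, f = 9, h = 10.
20th percentile ≈ 40 + ((17.2 − 12) / 9) × 10 = 45.7778

45.8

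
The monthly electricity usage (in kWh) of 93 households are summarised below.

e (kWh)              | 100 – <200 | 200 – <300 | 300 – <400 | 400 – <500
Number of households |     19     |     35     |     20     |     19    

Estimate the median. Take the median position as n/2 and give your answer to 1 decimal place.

Cumulative frequencies: 19, 54, 74, 93
n = 93; position = n/2 = 46.5.
This falls in the class 200 – <300: L = 200, F = 19, f = 35, h = 100.
Median ≈ 200 + ((46.5 − 19) / 35) × 100 = 278.5714

278.6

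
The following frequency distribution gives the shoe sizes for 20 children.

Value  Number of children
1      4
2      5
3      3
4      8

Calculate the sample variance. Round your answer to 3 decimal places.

1.461

Values: 1, 2, 3, 4
n = 20, Σfx = 55, mean = 2.7500
Σfx² = 179
Σf(x − x̄)² = Σfx² − (Σfx)²/n = 179 − 55²/20 = 27.7500
Sample variance = 27.7500 / 19 = 1.4605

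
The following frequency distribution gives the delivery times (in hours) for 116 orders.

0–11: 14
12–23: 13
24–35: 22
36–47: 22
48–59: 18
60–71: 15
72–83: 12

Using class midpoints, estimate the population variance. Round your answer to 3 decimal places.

478.787

Midpoints: 5.5, 17.5, 29.5, 41.5, 53.5, 65.5, 77.5
n = 116, Σfm = 4742, mean = 40.8793
Σfm² = 249389
Σf(m − x̄)² = Σfm² − (Σfm)²/n = 249389 − 4742²/116 = 55539.3103
Population variance = 55539.3103 / 116 = 478.7872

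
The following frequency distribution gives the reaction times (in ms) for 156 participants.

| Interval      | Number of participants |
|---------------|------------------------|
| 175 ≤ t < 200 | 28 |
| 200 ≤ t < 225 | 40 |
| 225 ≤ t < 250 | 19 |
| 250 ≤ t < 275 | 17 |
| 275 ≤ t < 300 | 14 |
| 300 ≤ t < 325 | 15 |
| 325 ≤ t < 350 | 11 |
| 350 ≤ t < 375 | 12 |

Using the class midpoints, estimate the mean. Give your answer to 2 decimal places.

253.21

Midpoints: 187.5, 212.5, 237.5, 262.5, 287.5, 312.5, 337.5, 362.5
Σfm = 28×187.5 + 40×212.5 + 19×237.5 + 17×262.5 + 14×287.5 + 15×312.5 + 11×337.5 + 12×362.5 = 39500
n = Σf = 156
Mean = 39500 / 156 = 253.2051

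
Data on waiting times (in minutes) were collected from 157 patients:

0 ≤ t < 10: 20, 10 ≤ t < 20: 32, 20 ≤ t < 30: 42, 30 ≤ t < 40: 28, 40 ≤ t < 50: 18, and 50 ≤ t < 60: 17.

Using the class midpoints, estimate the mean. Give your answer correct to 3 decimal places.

27.739

Midpoints: 5, 15, 25, 35, 45, 55
Σfm = 20×5 + 32×15 + 42×25 + 28×35 + 18×45 + 17×55 = 4355
n = Σf = 157
Mean = 4355 / 157 = 27.7389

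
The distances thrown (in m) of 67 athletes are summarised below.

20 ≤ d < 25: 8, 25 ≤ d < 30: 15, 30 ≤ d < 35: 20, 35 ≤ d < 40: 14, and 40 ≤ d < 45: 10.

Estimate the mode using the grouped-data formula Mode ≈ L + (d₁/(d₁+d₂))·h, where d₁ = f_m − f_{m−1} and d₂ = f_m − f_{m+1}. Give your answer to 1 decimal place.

32.3

Modal class: 30 ≤ d < 35 (highest frequency 20).
d₁ = 20 − 15 = 5, d₂ = 20 − 14 = 6
Mode ≈ 30 + (5/(5+6)) × 5 = 30 + 2.2727 = 32.2727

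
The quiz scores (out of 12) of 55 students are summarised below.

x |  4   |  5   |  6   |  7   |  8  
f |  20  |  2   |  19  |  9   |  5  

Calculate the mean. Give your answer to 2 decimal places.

Values: 4, 5, 6, 7, 8
Σfx = 20×4 + 2×5 + 19×6 + 9×7 + 5×8 = 307
n = Σf = 55
Mean = 307 / 55 = 5.5818

5.58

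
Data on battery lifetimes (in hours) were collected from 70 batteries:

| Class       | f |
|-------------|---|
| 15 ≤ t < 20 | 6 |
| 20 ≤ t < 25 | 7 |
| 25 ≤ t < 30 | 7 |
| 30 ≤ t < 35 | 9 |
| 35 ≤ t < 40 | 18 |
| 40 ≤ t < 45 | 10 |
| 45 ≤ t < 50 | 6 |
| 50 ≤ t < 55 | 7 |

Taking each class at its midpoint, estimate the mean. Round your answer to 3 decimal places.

Midpoints: 17.5, 22.5, 27.5, 32.5, 37.5, 42.5, 47.5, 52.5
Σfm = 6×17.5 + 7×22.5 + 7×27.5 + 9×32.5 + 18×37.5 + 10×42.5 + 6×47.5 + 7×52.5 = 2500
n = Σf = 70
Mean = 2500 / 70 = 35.7143

35.714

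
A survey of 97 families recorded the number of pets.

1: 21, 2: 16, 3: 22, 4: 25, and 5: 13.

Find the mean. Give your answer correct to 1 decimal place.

Values: 1, 2, 3, 4, 5
Σfx = 21×1 + 16×2 + 22×3 + 25×4 + 13×5 = 284
n = Σf = 97
Mean = 284 / 97 = 2.9278

2.9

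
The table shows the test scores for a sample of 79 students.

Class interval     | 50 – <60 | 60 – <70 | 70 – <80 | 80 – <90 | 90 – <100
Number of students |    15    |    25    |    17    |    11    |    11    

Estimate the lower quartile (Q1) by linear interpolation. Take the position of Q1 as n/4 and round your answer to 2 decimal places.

61.90

Cumulative frequencies: 15, 40, 57, 68, 79
n = 79; position = n/4 = 19.75.
This falls in the class 60 – <70: L = 60, F = 15, f = 25, h = 10.
Lower quartile ≈ 60 + ((19.75 − 15) / 25) × 10 = 61.9000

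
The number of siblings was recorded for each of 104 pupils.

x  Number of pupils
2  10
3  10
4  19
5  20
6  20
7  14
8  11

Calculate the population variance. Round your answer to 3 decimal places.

3.102

Values: 2, 3, 4, 5, 6, 7, 8
n = 104, Σfx = 532, mean = 5.1154
Σfx² = 3044
Σf(x − x̄)² = Σfx² − (Σfx)²/n = 3044 − 532²/104 = 322.6154
Population variance = 322.6154 / 104 = 3.1021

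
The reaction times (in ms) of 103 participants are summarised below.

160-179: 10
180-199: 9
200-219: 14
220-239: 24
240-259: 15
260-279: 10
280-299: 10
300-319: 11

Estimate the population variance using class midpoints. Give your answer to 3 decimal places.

1707.003

Midpoints: 169.5, 189.5, 209.5, 229.5, 249.5, 269.5, 289.5, 309.5
n = 103, Σfm = 24578.5, mean = 238.6262
Σfm² = 6040895.75
Σf(m − x̄)² = Σfm² − (Σfm)²/n = 6040895.75 − 24578.5²/103 = 175821.3592
Population variance = 175821.3592 / 103 = 1707.0035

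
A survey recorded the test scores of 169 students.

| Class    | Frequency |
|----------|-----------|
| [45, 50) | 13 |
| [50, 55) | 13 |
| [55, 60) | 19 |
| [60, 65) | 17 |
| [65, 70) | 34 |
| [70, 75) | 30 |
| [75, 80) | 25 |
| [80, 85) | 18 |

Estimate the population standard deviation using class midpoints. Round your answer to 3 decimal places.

Midpoints: 47.5, 52.5, 57.5, 62.5, 67.5, 72.5, 77.5, 82.5
n = 169, Σfm = 11347.5, mean = 67.1450
Σfm² = 779656.25
Σf(m − x̄)² = Σfm² − (Σfm)²/n = 779656.25 − 11347.5²/169 = 17728.6982
Population variance = 17728.6982 / 169 = 104.9035
Standard deviation = √104.9035 = 10.2422

10.242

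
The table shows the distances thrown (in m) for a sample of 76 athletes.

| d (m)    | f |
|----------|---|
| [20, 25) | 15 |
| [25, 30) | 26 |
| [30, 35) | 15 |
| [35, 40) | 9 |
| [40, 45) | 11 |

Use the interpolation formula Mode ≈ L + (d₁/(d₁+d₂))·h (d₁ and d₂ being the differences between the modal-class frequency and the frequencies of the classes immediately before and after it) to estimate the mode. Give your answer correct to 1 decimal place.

27.5

Modal class: [25, 30) (highest frequency 26).
d₁ = 26 − 15 = 11, d₂ = 26 − 15 = 11
Mode ≈ 25 + (11/(11+11)) × 5 = 25 + 2.5000 = 27.5000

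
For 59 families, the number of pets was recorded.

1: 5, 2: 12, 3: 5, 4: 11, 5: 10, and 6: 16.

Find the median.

Cumulative frequencies: 5, 17, 22, 33, 43, 59
n = 59, so the median is the value in position (n+1)/2 = 30.
Position 30 falls at value 4.

4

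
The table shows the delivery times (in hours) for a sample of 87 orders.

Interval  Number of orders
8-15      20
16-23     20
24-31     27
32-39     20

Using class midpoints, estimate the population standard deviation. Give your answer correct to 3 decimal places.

Midpoints: 11.5, 19.5, 27.5, 35.5
n = 87, Σfm = 2072.5, mean = 23.8218
Σfm² = 55873.75
Σf(m − x̄)² = Σfm² − (Σfm)²/n = 55873.75 − 2072.5²/87 = 6502.9885
Population variance = 6502.9885 / 87 = 74.7470
Standard deviation = √74.7470 = 8.6456

8.646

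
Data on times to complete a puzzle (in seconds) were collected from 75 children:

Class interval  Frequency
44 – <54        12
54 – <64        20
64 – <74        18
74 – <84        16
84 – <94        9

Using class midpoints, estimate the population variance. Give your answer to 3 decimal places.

158.222

Midpoints: 49, 59, 69, 79, 89
n = 75, Σfm = 5075, mean = 67.6667
Σfm² = 355275
Σf(m − x̄)² = Σfm² − (Σfm)²/n = 355275 − 5075²/75 = 11866.6667
Population variance = 11866.6667 / 75 = 158.2222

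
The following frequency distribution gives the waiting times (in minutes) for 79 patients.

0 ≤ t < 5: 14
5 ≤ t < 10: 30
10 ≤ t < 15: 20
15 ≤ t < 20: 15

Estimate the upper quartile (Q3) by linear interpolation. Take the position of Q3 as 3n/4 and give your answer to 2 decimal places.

Cumulative frequencies: 14, 44, 64, 79
n = 79; position = 3n/4 = 59.25.
This falls in the class 10 ≤ t < 15: L = 10, F = 44, f = 20, h = 5.
Upper quartile ≈ 10 + ((59.25 − 44) / 20) × 5 = 13.8125

13.81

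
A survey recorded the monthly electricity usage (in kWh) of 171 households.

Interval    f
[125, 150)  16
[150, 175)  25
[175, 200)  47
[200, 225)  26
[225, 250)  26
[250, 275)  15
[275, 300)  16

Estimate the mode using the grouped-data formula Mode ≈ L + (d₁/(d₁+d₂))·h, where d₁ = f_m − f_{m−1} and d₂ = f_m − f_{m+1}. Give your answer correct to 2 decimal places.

187.79

Modal class: [175, 200) (highest frequency 47).
d₁ = 47 − 25 = 22, d₂ = 47 − 26 = 21
Mode ≈ 175 + (22/(22+21)) × 25 = 175 + 12.7907 = 187.7907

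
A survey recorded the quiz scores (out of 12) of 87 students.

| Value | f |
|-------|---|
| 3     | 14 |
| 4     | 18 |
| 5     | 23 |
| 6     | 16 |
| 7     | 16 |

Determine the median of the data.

Cumulative frequencies: 14, 32, 55, 71, 87
n = 87, so the median is the value in position (n+1)/2 = 44.
Position 44 falls at value 5.

5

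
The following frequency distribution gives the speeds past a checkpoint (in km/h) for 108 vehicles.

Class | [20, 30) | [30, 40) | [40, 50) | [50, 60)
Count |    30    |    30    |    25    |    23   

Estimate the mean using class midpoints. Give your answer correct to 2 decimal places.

38.80

Midpoints: 25, 35, 45, 55
Σfm = 30×25 + 30×35 + 25×45 + 23×55 = 4190
n = Σf = 108
Mean = 4190 / 108 = 38.7963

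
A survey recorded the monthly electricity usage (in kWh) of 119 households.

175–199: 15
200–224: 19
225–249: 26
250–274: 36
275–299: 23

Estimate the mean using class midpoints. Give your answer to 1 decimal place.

243.9

Midpoints: 187, 212, 237, 262, 287
Σfm = 15×187 + 19×212 + 26×237 + 36×262 + 23×287 = 29028
n = Σf = 119
Mean = 29028 / 119 = 243.9328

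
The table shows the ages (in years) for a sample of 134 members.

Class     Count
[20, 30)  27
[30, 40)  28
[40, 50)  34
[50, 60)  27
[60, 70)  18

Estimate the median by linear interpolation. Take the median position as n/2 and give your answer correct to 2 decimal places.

43.53

Cumulative frequencies: 27, 55, 89, 116, 134
n = 134; position = n/2 = 67.
This falls in the class [40, 50): L = 40, F = 55, f = 34, h = 10.
Median ≈ 40 + ((67 − 55) / 34) × 10 = 43.5294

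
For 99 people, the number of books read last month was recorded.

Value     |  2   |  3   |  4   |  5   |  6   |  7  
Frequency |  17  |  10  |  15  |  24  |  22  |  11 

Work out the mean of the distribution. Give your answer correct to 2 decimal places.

4.58

Values: 2, 3, 4, 5, 6, 7
Σfx = 17×2 + 10×3 + 15×4 + 24×5 + 22×6 + 11×7 = 453
n = Σf = 99
Mean = 453 / 99 = 4.5758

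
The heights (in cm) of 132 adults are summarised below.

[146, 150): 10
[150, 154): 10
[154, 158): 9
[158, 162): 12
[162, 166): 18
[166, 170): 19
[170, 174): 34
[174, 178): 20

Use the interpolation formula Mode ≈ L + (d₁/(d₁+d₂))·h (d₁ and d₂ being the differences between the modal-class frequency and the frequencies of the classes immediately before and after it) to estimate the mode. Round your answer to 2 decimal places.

172.07

Modal class: [170, 174) (highest frequency 34).
d₁ = 34 − 19 = 15, d₂ = 34 − 20 = 14
Mode ≈ 170 + (15/(15+14)) × 4 = 170 + 2.0690 = 172.0690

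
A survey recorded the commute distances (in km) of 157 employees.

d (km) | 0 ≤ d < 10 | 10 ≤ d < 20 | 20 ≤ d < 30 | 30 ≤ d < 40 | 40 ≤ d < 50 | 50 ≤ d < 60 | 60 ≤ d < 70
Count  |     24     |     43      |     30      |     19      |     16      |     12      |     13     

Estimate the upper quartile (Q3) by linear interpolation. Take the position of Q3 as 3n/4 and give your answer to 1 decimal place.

41.1

Cumulative frequencies: 24, 67, 97, 116, 132, 144, 157
n = 157; position = 3n/4 = 117.75.
This falls in the class 40 ≤ d < 50: L = 40, F = 116, f = 16, h = 10.
Upper quartile ≈ 40 + ((117.75 − 116) / 16) × 10 = 41.0938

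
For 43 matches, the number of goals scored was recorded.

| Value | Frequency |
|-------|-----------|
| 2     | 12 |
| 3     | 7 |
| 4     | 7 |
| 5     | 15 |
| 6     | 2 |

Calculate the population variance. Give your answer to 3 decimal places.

Values: 2, 3, 4, 5, 6
n = 43, Σfx = 160, mean = 3.7209
Σfx² = 670
Σf(x − x̄)² = Σfx² − (Σfx)²/n = 670 − 160²/43 = 74.6512
Population variance = 74.6512 / 43 = 1.7361

1.736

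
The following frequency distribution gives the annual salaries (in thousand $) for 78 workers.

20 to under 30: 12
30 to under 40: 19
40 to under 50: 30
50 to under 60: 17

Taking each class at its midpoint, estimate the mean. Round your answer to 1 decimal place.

41.7

Midpoints: 25, 35, 45, 55
Σfm = 12×25 + 19×35 + 30×45 + 17×55 = 3250
n = Σf = 78
Mean = 3250 / 78 = 41.6667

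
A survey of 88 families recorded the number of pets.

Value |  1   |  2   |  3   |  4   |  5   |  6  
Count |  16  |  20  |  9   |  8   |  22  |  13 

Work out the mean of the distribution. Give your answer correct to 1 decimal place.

Values: 1, 2, 3, 4, 5, 6
Σfx = 16×1 + 20×2 + 9×3 + 8×4 + 22×5 + 13×6 = 303
n = Σf = 88
Mean = 303 / 88 = 3.4432

3.4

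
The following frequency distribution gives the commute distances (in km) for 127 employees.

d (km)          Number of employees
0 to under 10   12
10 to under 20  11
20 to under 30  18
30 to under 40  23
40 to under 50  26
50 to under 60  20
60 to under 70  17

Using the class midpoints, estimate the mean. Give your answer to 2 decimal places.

38.23

Midpoints: 5, 15, 25, 35, 45, 55, 65
Σfm = 12×5 + 11×15 + 18×25 + 23×35 + 26×45 + 20×55 + 17×65 = 4855
n = Σf = 127
Mean = 4855 / 127 = 38.2283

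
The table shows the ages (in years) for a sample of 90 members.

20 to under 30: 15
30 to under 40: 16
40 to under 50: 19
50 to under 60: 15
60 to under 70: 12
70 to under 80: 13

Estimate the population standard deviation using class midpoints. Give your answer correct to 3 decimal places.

16.486

Midpoints: 25, 35, 45, 55, 65, 75
n = 90, Σfm = 4370, mean = 48.5556
Σfm² = 236650
Σf(m − x̄)² = Σfm² − (Σfm)²/n = 236650 − 4370²/90 = 24462.2222
Population variance = 24462.2222 / 90 = 271.8025
Standard deviation = √271.8025 = 16.4864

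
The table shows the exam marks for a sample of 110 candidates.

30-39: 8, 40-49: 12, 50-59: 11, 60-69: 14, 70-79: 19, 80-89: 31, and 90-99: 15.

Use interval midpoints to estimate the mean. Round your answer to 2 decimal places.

70.59

Midpoints: 34.5, 44.5, 54.5, 64.5, 74.5, 84.5, 94.5
Σfm = 8×34.5 + 12×44.5 + 11×54.5 + 14×64.5 + 19×74.5 + 31×84.5 + 15×94.5 = 7765
n = Σf = 110
Mean = 7765 / 110 = 70.5909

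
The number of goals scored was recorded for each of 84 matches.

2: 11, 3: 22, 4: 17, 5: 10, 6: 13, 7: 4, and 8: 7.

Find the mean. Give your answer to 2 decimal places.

Values: 2, 3, 4, 5, 6, 7, 8
Σfx = 11×2 + 22×3 + 17×4 + 10×5 + 13×6 + 4×7 + 7×8 = 368
n = Σf = 84
Mean = 368 / 84 = 4.3810

4.38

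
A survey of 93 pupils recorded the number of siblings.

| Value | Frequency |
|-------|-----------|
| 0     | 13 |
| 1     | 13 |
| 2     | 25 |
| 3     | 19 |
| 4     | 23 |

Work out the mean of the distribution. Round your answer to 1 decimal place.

Values: 0, 1, 2, 3, 4
Σfx = 13×0 + 13×1 + 25×2 + 19×3 + 23×4 = 212
n = Σf = 93
Mean = 212 / 93 = 2.2796

2.3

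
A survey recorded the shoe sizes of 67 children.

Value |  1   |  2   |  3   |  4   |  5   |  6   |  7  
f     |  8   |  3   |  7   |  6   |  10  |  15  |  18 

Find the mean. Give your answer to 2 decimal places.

4.85

Values: 1, 2, 3, 4, 5, 6, 7
Σfx = 8×1 + 3×2 + 7×3 + 6×4 + 10×5 + 15×6 + 18×7 = 325
n = Σf = 67
Mean = 325 / 67 = 4.8507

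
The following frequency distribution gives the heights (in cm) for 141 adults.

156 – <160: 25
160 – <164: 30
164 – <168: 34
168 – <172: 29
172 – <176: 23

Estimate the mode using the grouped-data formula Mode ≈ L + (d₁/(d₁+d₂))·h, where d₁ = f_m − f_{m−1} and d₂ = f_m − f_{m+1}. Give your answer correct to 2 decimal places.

165.78

Modal class: 164 – <168 (highest frequency 34).
d₁ = 34 − 30 = 4, d₂ = 34 − 29 = 5
Mode ≈ 164 + (4/(4+5)) × 4 = 164 + 1.7778 = 165.7778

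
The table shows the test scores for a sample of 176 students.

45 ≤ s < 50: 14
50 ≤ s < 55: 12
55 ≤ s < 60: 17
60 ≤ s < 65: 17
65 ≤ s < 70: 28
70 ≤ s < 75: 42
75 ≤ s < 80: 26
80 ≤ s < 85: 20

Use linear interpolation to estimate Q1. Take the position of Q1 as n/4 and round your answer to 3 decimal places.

Cumulative frequencies: 14, 26, 43, 60, 88, 130, 156, 176
n = 176; position = n/4 = 44.
This falls in the class 60 ≤ s < 65: L = 60, F = 43, f = 17, h = 5.
Lower quartile ≈ 60 + ((44 − 43) / 17) × 5 = 60.2941

60.294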